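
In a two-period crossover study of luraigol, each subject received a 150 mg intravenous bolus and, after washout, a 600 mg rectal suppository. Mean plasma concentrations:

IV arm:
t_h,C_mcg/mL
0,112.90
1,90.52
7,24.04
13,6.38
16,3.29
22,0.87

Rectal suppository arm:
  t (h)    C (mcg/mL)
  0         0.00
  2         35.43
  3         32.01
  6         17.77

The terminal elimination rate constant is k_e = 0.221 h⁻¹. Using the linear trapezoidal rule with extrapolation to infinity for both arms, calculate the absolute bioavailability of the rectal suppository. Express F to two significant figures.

F = 0.099

Trapezoidal AUC_0→22 (IV):
  [0→1]: (112.90+90.52)/2 × 1 = 101.71
  [1→7]: (90.52+24.04)/2 × 6 = 343.68
  [7→13]: (24.04+6.38)/2 × 6 = 91.26
  [13→16]: (6.38+3.29)/2 × 3 = 14.505
  [16→22]: (3.29+0.87)/2 × 6 = 12.48
  Sum = 563.635 mcg/mL·h
IV tail: 0.87/0.221 = 3.937; AUC_iv,0→∞ = 563.635 + 3.937 = 567.572 mcg/mL·h
Trapezoidal AUC_0→6 (rectal suppository):
  [0→2]: (0.00+35.43)/2 × 2 = 35.43
  [2→3]: (35.43+32.01)/2 × 1 = 33.72
  [3→6]: (32.01+17.77)/2 × 3 = 74.67
  Sum = 143.82 mcg/mL·h
rectal suppository tail: 17.77/0.221 = 80.407; AUC_ev,0→∞ = 143.82 + 80.407 = 224.227 mcg/mL·h
F = (AUC_ev/D_ev)/(AUC_iv/D_iv) = (224.227/600)/(567.572/150) = 0.373712/3.78381 = 0.0988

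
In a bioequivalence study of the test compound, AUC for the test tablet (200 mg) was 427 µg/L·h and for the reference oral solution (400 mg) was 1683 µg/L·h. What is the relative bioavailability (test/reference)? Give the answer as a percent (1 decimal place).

F_rel = (AUC_test/D_test) / (AUC_ref/D_ref)
      = (427/200) / (1683/400)
      = 2.135 / 4.2075 = 0.5074 = 50.74%

F_rel = 50.7%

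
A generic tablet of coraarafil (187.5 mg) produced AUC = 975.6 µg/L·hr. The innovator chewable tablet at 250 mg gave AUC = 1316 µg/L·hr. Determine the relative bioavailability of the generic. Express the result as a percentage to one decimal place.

F_rel = (AUC_test/D_test) / (AUC_ref/D_ref)
      = (975.6/187.5) / (1316/250)
      = 5.2032 / 5.264 = 0.9884 = 98.84%

F_rel = 98.8%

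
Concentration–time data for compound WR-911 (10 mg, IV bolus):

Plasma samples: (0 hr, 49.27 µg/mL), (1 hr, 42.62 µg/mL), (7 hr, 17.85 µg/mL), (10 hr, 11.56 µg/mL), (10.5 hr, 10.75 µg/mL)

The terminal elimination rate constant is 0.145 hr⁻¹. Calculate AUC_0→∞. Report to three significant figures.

Trapezoidal AUC_0→10.5:
  [0→1]: (49.27+42.62)/2 × 1 = 45.945
  [1→7]: (42.62+17.85)/2 × 6 = 181.41
  [7→10]: (17.85+11.56)/2 × 3 = 44.115
  [10→10.5]: (11.56+10.75)/2 × 0.5 = 5.5775
  Sum = 277.0475 µg/mL·hr
Extrapolated tail: C_last / k_e = 10.75 / 0.145 = 74.138
AUC_0→∞ = 277.0475 + 74.138 = 351.1855 µg/mL·hr

AUC = 351 µg/mL·hr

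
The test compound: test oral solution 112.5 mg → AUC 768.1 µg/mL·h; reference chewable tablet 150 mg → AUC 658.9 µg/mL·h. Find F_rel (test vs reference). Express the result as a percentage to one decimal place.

F_rel = 155.4%

F_rel = (AUC_test/D_test) / (AUC_ref/D_ref)
      = (768.1/112.5) / (658.9/150)
      = 6.82756 / 4.39267 = 1.5543 = 155.43%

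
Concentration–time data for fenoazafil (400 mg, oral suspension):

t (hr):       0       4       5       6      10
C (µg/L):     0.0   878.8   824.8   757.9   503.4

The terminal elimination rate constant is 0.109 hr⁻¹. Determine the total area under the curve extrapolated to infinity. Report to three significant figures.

AUC = 10500 µg/L·hr

Trapezoidal AUC_0→10:
  [0→4]: (0.0+878.8)/2 × 4 = 1757.6
  [4→5]: (878.8+824.8)/2 × 1 = 851.8
  [5→6]: (824.8+757.9)/2 × 1 = 791.35
  [6→10]: (757.9+503.4)/2 × 4 = 2522.6
  Sum = 5923.35 µg/L·hr
Extrapolated tail: C_last / k_e = 503.4 / 0.109 = 4618.349
AUC_0→∞ = 5923.35 + 4618.349 = 10541.699 µg/L·hr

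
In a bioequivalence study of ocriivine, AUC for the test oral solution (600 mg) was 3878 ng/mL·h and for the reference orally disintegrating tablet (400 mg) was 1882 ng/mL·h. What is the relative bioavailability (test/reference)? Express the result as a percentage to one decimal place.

F_rel = (AUC_test/D_test) / (AUC_ref/D_ref)
      = (3878/600) / (1882/400)
      = 6.46333 / 4.705 = 1.3737 = 137.37%

F_rel = 137.4%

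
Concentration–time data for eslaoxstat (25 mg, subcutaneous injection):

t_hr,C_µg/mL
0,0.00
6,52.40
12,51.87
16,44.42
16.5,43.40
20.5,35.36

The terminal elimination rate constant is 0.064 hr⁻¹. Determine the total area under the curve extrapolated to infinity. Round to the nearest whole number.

Trapezoidal AUC_0→20.5:
  [0→6]: (0.00+52.40)/2 × 6 = 157.2
  [6→12]: (52.40+51.87)/2 × 6 = 312.81
  [12→16]: (51.87+44.42)/2 × 4 = 192.58
  [16→16.5]: (44.42+43.40)/2 × 0.5 = 21.955
  [16.5→20.5]: (43.40+35.36)/2 × 4 = 157.52
  Sum = 842.065 µg/mL·hr
Extrapolated tail: C_last / k_e = 35.36 / 0.064 = 552.500
AUC_0→∞ = 842.065 + 552.500 = 1394.565 µg/mL·hr

AUC = 1395 µg/mL·hr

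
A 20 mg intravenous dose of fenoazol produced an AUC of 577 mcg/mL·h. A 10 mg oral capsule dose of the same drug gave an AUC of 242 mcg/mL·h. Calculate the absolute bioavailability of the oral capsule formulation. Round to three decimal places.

F = (AUC_ev / D_ev) / (AUC_iv / D_iv)
  = (242/10) / (577/20)
  = 24.2 / 28.85 = 0.8388

F = 0.839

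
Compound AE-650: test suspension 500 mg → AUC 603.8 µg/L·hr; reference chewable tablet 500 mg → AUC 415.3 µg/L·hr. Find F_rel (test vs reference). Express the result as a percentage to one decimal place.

F_rel = 145.4%

F_rel = (AUC_test/D_test) / (AUC_ref/D_ref)
      = (603.8/500) / (415.3/500)
      = 1.2076 / 0.8306 = 1.4539 = 145.39%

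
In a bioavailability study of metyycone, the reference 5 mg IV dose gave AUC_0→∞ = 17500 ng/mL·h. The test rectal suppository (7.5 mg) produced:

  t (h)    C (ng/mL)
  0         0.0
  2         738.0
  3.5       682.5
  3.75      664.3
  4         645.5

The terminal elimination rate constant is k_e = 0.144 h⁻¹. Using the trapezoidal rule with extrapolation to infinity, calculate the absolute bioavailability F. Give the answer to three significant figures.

Trapezoidal AUC_0→4 (rectal suppository):
  [0→2]: (0.0+738.0)/2 × 2 = 738.0
  [2→3.5]: (738.0+682.5)/2 × 1.5 = 1065.375
  [3.5→3.75]: (682.5+664.3)/2 × 0.25 = 168.35
  [3.75→4]: (664.3+645.5)/2 × 0.25 = 163.725
  Sum = 2135.45 ng/mL·h
Tail: C_last/k_e = 645.5/0.144 = 4482.639
AUC_0→∞ (rectal suppository) = 2135.45 + 4482.639 = 6618.089 ng/mL·h
F = (AUC_ev/D_ev)/(AUC_iv/D_iv) = (6618.089/7.5)/(17500/5) = 882.412/3500 = 0.2521

F = 0.252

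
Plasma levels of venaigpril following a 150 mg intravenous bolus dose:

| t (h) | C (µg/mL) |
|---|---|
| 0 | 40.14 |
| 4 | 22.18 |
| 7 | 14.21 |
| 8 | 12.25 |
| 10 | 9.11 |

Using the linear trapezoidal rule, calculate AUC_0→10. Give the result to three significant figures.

AUC = 214 µg/mL·h

Trapezoidal AUC_0→10:
  [0→4]: (40.14+22.18)/2 × 4 = 124.64
  [4→7]: (22.18+14.21)/2 × 3 = 54.585
  [7→8]: (14.21+12.25)/2 × 1 = 13.23
  [8→10]: (12.25+9.11)/2 × 2 = 21.36
  Sum = 213.815 µg/mL·h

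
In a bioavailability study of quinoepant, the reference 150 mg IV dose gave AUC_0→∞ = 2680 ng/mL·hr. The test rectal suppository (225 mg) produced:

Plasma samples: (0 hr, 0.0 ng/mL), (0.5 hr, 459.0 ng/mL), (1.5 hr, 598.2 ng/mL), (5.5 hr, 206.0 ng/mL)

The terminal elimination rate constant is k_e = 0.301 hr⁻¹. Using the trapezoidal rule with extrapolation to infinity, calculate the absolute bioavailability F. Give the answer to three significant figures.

Trapezoidal AUC_0→5.5 (rectal suppository):
  [0→0.5]: (0.0+459.0)/2 × 0.5 = 114.75
  [0.5→1.5]: (459.0+598.2)/2 × 1 = 528.6
  [1.5→5.5]: (598.2+206.0)/2 × 4 = 1608.4
  Sum = 2251.75 ng/mL·hr
Tail: C_last/k_e = 206.0/0.301 = 684.385
AUC_0→∞ (rectal suppository) = 2251.75 + 684.385 = 2936.135 ng/mL·hr
F = (AUC_ev/D_ev)/(AUC_iv/D_iv) = (2936.135/225)/(2680/150) = 13.0495/17.8667 = 0.7304

F = 0.730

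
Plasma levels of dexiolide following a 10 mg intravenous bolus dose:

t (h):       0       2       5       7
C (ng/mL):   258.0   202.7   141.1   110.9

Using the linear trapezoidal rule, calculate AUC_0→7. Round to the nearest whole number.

Trapezoidal AUC_0→7:
  [0→2]: (258.0+202.7)/2 × 2 = 460.7
  [2→5]: (202.7+141.1)/2 × 3 = 515.7
  [5→7]: (141.1+110.9)/2 × 2 = 252.0
  Sum = 1228.4 ng/mL·h

AUC = 1228 ng/mL·h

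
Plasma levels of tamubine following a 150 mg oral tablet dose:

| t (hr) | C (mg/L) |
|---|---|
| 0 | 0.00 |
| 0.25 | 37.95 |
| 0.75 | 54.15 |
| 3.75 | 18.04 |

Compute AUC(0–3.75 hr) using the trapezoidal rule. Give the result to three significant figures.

Trapezoidal AUC_0→3.75:
  [0→0.25]: (0.00+37.95)/2 × 0.25 = 4.74375
  [0.25→0.75]: (37.95+54.15)/2 × 0.5 = 23.025
  [0.75→3.75]: (54.15+18.04)/2 × 3 = 108.285
  Sum = 136.05375 mg/L·hr

AUC = 136 mg/L·hr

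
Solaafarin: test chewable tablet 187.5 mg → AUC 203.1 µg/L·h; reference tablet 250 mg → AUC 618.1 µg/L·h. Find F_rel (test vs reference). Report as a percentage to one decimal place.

F_rel = (AUC_test/D_test) / (AUC_ref/D_ref)
      = (203.1/187.5) / (618.1/250)
      = 1.0832 / 2.4724 = 0.4381 = 43.81%

F_rel = 43.8%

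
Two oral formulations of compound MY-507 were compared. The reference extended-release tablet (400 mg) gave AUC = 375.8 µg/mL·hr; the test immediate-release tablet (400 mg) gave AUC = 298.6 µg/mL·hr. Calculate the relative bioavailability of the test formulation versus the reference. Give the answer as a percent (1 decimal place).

F_rel = 79.5%

F_rel = (AUC_test/D_test) / (AUC_ref/D_ref)
      = (298.6/400) / (375.8/400)
      = 0.7465 / 0.9395 = 0.7946 = 79.46%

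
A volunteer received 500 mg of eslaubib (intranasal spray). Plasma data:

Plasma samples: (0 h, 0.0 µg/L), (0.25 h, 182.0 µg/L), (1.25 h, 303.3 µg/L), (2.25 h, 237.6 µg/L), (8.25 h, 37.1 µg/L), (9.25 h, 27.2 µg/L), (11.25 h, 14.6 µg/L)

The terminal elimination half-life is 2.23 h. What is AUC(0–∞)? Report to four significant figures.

Trapezoidal AUC_0→11.25:
  [0→0.25]: (0.0+182.0)/2 × 0.25 = 22.75
  [0.25→1.25]: (182.0+303.3)/2 × 1 = 242.65
  [1.25→2.25]: (303.3+237.6)/2 × 1 = 270.45
  [2.25→8.25]: (237.6+37.1)/2 × 6 = 824.1
  [8.25→9.25]: (37.1+27.2)/2 × 1 = 32.15
  [9.25→11.25]: (27.2+14.6)/2 × 2 = 41.8
  Sum = 1433.9 µg/L·h
k_e = ln2 / t½ = 0.693147 / 2.23 = 0.3108 h^-1
Extrapolated tail: C_last / k_e = 14.6 / 0.3108 = 46.976
AUC_0→∞ = 1433.9 + 46.976 = 1480.876 µg/L·h

AUC = 1481 µg/L·h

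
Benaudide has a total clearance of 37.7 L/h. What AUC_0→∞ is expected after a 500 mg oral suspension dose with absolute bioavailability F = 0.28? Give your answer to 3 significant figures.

AUC_0→∞ = F × Dose / CL
        = 0.28 × 500 / 37.7 = 3.71353 mg/L·h

AUC = 3.71 mg/L·h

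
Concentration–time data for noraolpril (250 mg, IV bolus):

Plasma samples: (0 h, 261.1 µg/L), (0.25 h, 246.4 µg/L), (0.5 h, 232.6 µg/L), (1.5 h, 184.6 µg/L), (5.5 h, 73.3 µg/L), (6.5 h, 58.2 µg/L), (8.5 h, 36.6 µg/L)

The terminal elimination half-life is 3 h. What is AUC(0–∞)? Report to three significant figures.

Trapezoidal AUC_0→8.5:
  [0→0.25]: (261.1+246.4)/2 × 0.25 = 63.4375
  [0.25→0.5]: (246.4+232.6)/2 × 0.25 = 59.875
  [0.5→1.5]: (232.6+184.6)/2 × 1 = 208.6
  [1.5→5.5]: (184.6+73.3)/2 × 4 = 515.8
  [5.5→6.5]: (73.3+58.2)/2 × 1 = 65.75
  [6.5→8.5]: (58.2+36.6)/2 × 2 = 94.8
  Sum = 1008.2625 µg/L·h
k_e = ln2 / t½ = 0.693147 / 3 = 0.2310 h^-1
Extrapolated tail: C_last / k_e = 36.6 / 0.231 = 158.442
AUC_0→∞ = 1008.2625 + 158.442 = 1166.7045 µg/L·h

AUC = 1170 µg/L·h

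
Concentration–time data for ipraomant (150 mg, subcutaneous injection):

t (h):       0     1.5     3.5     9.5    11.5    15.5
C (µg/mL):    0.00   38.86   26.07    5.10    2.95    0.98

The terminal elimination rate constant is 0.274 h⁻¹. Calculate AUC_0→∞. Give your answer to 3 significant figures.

Trapezoidal AUC_0→15.5:
  [0→1.5]: (0.00+38.86)/2 × 1.5 = 29.145
  [1.5→3.5]: (38.86+26.07)/2 × 2 = 64.93
  [3.5→9.5]: (26.07+5.10)/2 × 6 = 93.51
  [9.5→11.5]: (5.10+2.95)/2 × 2 = 8.05
  [11.5→15.5]: (2.95+0.98)/2 × 4 = 7.86
  Sum = 203.495 µg/mL·h
Extrapolated tail: C_last / k_e = 0.98 / 0.274 = 3.577
AUC_0→∞ = 203.495 + 3.577 = 207.072 µg/mL·h

AUC = 207 µg/mL·h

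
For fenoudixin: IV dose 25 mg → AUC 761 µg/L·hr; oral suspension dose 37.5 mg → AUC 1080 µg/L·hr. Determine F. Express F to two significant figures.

F = (AUC_ev / D_ev) / (AUC_iv / D_iv)
  = (1080/37.5) / (761/25)
  = 28.8 / 30.44 = 0.9461

F = 0.95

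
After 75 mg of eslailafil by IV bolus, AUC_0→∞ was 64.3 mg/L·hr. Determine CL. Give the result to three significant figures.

CL = 1.17 L/hr

CL = Dose_iv / AUC_0→∞
   = 75 / 64.3 = 1.16641 L/hr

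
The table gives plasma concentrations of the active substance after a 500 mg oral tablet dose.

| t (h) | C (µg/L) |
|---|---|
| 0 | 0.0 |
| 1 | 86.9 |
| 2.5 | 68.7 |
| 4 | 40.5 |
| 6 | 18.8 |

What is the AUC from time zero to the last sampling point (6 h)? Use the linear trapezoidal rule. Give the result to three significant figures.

AUC = 301 µg/L·h

Trapezoidal AUC_0→6:
  [0→1]: (0.0+86.9)/2 × 1 = 43.45
  [1→2.5]: (86.9+68.7)/2 × 1.5 = 116.7
  [2.5→4]: (68.7+40.5)/2 × 1.5 = 81.9
  [4→6]: (40.5+18.8)/2 × 2 = 59.3
  Sum = 301.35 µg/L·h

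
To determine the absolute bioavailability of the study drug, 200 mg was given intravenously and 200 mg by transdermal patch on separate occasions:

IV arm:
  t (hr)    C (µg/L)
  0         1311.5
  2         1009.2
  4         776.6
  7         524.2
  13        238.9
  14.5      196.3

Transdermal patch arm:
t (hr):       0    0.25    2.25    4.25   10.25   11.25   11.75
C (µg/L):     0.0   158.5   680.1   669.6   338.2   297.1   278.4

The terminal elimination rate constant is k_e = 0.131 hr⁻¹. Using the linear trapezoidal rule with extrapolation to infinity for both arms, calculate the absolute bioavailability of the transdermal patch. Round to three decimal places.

F = 0.769

Trapezoidal AUC_0→14.5 (IV):
  [0→2]: (1311.5+1009.2)/2 × 2 = 2320.7
  [2→4]: (1009.2+776.6)/2 × 2 = 1785.8
  [4→7]: (776.6+524.2)/2 × 3 = 1951.2
  [7→13]: (524.2+238.9)/2 × 6 = 2289.3
  [13→14.5]: (238.9+196.3)/2 × 1.5 = 326.4
  Sum = 8673.4 µg/L·hr
IV tail: 196.3/0.131 = 1498.473; AUC_iv,0→∞ = 8673.4 + 1498.473 = 10171.873 µg/L·hr
Trapezoidal AUC_0→11.75 (transdermal patch):
  [0→0.25]: (0.0+158.5)/2 × 0.25 = 19.8125
  [0.25→2.25]: (158.5+680.1)/2 × 2 = 838.6
  [2.25→4.25]: (680.1+669.6)/2 × 2 = 1349.7
  [4.25→10.25]: (669.6+338.2)/2 × 6 = 3023.4
  [10.25→11.25]: (338.2+297.1)/2 × 1 = 317.65
  [11.25→11.75]: (297.1+278.4)/2 × 0.5 = 143.875
  Sum = 5693.0375 µg/L·hr
transdermal patch tail: 278.4/0.131 = 2125.191; AUC_ev,0→∞ = 5693.0375 + 2125.191 = 7818.2285 µg/L·hr
F = (AUC_ev/D_ev)/(AUC_iv/D_iv) = (7818.2285/200)/(10171.873/200) = 39.0911/50.859365 = 0.7686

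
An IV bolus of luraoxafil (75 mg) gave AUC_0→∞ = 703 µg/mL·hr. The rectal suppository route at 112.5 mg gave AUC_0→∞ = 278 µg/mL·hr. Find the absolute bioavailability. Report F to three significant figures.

F = 0.264

F = (AUC_ev / D_ev) / (AUC_iv / D_iv)
  = (278/112.5) / (703/75)
  = 2.47111 / 9.37333 = 0.2636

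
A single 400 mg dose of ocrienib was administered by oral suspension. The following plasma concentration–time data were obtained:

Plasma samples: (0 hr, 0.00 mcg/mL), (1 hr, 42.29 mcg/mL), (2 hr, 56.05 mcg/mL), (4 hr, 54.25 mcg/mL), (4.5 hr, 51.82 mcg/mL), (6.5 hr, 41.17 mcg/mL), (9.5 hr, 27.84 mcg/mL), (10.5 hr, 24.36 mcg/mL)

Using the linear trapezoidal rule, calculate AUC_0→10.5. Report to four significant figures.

Trapezoidal AUC_0→10.5:
  [0→1]: (0.00+42.29)/2 × 1 = 21.145
  [1→2]: (42.29+56.05)/2 × 1 = 49.17
  [2→4]: (56.05+54.25)/2 × 2 = 110.3
  [4→4.5]: (54.25+51.82)/2 × 0.5 = 26.5175
  [4.5→6.5]: (51.82+41.17)/2 × 2 = 92.99
  [6.5→9.5]: (41.17+27.84)/2 × 3 = 103.515
  [9.5→10.5]: (27.84+24.36)/2 × 1 = 26.1
  Sum = 429.7375 mcg/mL·hr

AUC = 429.7 mcg/mL·hr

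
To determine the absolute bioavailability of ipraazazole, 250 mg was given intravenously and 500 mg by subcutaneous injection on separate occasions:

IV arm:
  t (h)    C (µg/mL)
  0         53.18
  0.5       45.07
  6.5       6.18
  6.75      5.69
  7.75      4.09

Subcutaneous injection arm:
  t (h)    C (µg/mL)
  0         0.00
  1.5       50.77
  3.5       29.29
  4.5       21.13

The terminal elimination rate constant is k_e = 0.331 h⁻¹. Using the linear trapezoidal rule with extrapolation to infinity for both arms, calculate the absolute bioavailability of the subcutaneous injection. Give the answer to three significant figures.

F = 0.526

Trapezoidal AUC_0→7.75 (IV):
  [0→0.5]: (53.18+45.07)/2 × 0.5 = 24.5625
  [0.5→6.5]: (45.07+6.18)/2 × 6 = 153.75
  [6.5→6.75]: (6.18+5.69)/2 × 0.25 = 1.48375
  [6.75→7.75]: (5.69+4.09)/2 × 1 = 4.89
  Sum = 184.68625 µg/mL·h
IV tail: 4.09/0.331 = 12.356; AUC_iv,0→∞ = 184.68625 + 12.356 = 197.04225 µg/mL·h
Trapezoidal AUC_0→4.5 (subcutaneous injection):
  [0→1.5]: (0.00+50.77)/2 × 1.5 = 38.0775
  [1.5→3.5]: (50.77+29.29)/2 × 2 = 80.06
  [3.5→4.5]: (29.29+21.13)/2 × 1 = 25.21
  Sum = 143.3475 µg/mL·h
subcutaneous injection tail: 21.13/0.331 = 63.837; AUC_ev,0→∞ = 143.3475 + 63.837 = 207.1845 µg/mL·h
F = (AUC_ev/D_ev)/(AUC_iv/D_iv) = (207.1845/500)/(197.04225/250) = 0.414369/0.788169 = 0.5257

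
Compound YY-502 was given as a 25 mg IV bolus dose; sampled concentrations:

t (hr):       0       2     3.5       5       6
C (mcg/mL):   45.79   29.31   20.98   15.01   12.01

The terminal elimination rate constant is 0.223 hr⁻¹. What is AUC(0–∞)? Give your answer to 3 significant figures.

Trapezoidal AUC_0→6:
  [0→2]: (45.79+29.31)/2 × 2 = 75.1
  [2→3.5]: (29.31+20.98)/2 × 1.5 = 37.7175
  [3.5→5]: (20.98+15.01)/2 × 1.5 = 26.9925
  [5→6]: (15.01+12.01)/2 × 1 = 13.51
  Sum = 153.32 mcg/mL·hr
Extrapolated tail: C_last / k_e = 12.01 / 0.223 = 53.857
AUC_0→∞ = 153.32 + 53.857 = 207.177 mcg/mL·hr

AUC = 207 mcg/mL·hr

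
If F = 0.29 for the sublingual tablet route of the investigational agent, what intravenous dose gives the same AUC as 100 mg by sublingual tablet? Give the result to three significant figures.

D_iv = 29.0 mg

Systemic exposure from an extravascular dose = F × D_ev, so the equivalent IV dose is F × D_ev.
D_iv = F × D_ev = 0.29 × 100 = 29 mg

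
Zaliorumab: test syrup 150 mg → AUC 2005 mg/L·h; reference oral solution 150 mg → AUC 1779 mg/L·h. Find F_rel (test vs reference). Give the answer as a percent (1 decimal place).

F_rel = 112.7%

F_rel = (AUC_test/D_test) / (AUC_ref/D_ref)
      = (2005/150) / (1779/150)
      = 13.3667 / 11.86 = 1.1270 = 112.70%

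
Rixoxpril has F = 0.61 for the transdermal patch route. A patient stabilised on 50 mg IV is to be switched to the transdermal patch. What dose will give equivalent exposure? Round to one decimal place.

For equal systemic exposure: F × D_ev = D_iv
D_ev = D_iv / F = 50 / 0.61 = 81.9672 mg

D_transdermal = 82.0 mg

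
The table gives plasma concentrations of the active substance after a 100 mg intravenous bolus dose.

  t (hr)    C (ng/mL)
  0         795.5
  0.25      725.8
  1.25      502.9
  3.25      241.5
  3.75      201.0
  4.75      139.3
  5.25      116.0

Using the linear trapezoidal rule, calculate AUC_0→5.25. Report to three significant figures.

AUC = 1890 ng/mL·hr

Trapezoidal AUC_0→5.25:
  [0→0.25]: (795.5+725.8)/2 × 0.25 = 190.1625
  [0.25→1.25]: (725.8+502.9)/2 × 1 = 614.35
  [1.25→3.25]: (502.9+241.5)/2 × 2 = 744.4
  [3.25→3.75]: (241.5+201.0)/2 × 0.5 = 110.625
  [3.75→4.75]: (201.0+139.3)/2 × 1 = 170.15
  [4.75→5.25]: (139.3+116.0)/2 × 0.5 = 63.825
  Sum = 1893.5125 ng/mL·hr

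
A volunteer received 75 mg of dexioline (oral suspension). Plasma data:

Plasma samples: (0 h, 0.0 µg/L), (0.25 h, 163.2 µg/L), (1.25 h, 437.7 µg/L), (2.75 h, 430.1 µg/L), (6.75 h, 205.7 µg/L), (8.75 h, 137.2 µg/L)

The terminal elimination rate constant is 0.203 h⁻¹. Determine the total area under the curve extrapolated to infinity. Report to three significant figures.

AUC = 3260 µg/L·h

Trapezoidal AUC_0→8.75:
  [0→0.25]: (0.0+163.2)/2 × 0.25 = 20.4
  [0.25→1.25]: (163.2+437.7)/2 × 1 = 300.45
  [1.25→2.75]: (437.7+430.1)/2 × 1.5 = 650.85
  [2.75→6.75]: (430.1+205.7)/2 × 4 = 1271.6
  [6.75→8.75]: (205.7+137.2)/2 × 2 = 342.9
  Sum = 2586.2 µg/L·h
Extrapolated tail: C_last / k_e = 137.2 / 0.203 = 675.862
AUC_0→∞ = 2586.2 + 675.862 = 3262.062 µg/L·h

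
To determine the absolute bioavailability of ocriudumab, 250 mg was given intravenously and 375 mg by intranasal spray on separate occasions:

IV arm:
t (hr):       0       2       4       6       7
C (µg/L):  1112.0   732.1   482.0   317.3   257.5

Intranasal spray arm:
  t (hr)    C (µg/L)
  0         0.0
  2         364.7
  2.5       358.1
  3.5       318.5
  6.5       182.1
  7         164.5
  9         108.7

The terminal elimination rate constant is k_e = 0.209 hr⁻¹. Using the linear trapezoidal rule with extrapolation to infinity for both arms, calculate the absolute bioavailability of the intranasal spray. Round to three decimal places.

Trapezoidal AUC_0→7 (IV):
  [0→2]: (1112.0+732.1)/2 × 2 = 1844.1
  [2→4]: (732.1+482.0)/2 × 2 = 1214.1
  [4→6]: (482.0+317.3)/2 × 2 = 799.3
  [6→7]: (317.3+257.5)/2 × 1 = 287.4
  Sum = 4144.9 µg/L·hr
IV tail: 257.5/0.209 = 1232.057; AUC_iv,0→∞ = 4144.9 + 1232.057 = 5376.957 µg/L·hr
Trapezoidal AUC_0→9 (intranasal spray):
  [0→2]: (0.0+364.7)/2 × 2 = 364.7
  [2→2.5]: (364.7+358.1)/2 × 0.5 = 180.7
  [2.5→3.5]: (358.1+318.5)/2 × 1 = 338.3
  [3.5→6.5]: (318.5+182.1)/2 × 3 = 750.9
  [6.5→7]: (182.1+164.5)/2 × 0.5 = 86.65
  [7→9]: (164.5+108.7)/2 × 2 = 273.2
  Sum = 1994.45 µg/L·hr
intranasal spray tail: 108.7/0.209 = 520.096; AUC_ev,0→∞ = 1994.45 + 520.096 = 2514.546 µg/L·hr
F = (AUC_ev/D_ev)/(AUC_iv/D_iv) = (2514.546/375)/(5376.957/250) = 6.705456/21.507828 = 0.3118

F = 0.312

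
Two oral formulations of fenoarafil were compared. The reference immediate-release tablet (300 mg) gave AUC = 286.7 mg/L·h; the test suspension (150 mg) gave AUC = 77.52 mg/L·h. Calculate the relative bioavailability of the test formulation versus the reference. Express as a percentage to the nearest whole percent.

F_rel = 54%

F_rel = (AUC_test/D_test) / (AUC_ref/D_ref)
      = (77.52/150) / (286.7/300)
      = 0.5168 / 0.955667 = 0.5408 = 54.08%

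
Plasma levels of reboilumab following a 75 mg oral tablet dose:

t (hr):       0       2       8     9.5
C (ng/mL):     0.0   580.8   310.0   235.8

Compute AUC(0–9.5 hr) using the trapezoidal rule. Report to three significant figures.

AUC = 3660 ng/mL·hr

Trapezoidal AUC_0→9.5:
  [0→2]: (0.0+580.8)/2 × 2 = 580.8
  [2→8]: (580.8+310.0)/2 × 6 = 2672.4
  [8→9.5]: (310.0+235.8)/2 × 1.5 = 409.35
  Sum = 3662.55 ng/mL·hr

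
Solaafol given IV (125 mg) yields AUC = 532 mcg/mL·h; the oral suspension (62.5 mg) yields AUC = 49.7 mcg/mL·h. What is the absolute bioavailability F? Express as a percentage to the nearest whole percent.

F = 19%

F = (AUC_ev / D_ev) / (AUC_iv / D_iv)
  = (49.7/62.5) / (532/125)
  = 0.7952 / 4.256 = 0.1868
  = 18.68%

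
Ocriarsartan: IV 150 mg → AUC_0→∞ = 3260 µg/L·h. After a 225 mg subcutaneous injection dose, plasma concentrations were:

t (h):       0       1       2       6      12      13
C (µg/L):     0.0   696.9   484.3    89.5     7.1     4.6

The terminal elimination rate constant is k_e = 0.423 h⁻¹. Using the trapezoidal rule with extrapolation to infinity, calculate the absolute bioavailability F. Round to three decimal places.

F = 0.489

Trapezoidal AUC_0→13 (subcutaneous injection):
  [0→1]: (0.0+696.9)/2 × 1 = 348.45
  [1→2]: (696.9+484.3)/2 × 1 = 590.6
  [2→6]: (484.3+89.5)/2 × 4 = 1147.6
  [6→12]: (89.5+7.1)/2 × 6 = 289.8
  [12→13]: (7.1+4.6)/2 × 1 = 5.85
  Sum = 2382.3 µg/L·h
Tail: C_last/k_e = 4.6/0.423 = 10.875
AUC_0→∞ (subcutaneous injection) = 2382.3 + 10.875 = 2393.175 µg/L·h
F = (AUC_ev/D_ev)/(AUC_iv/D_iv) = (2393.175/225)/(3260/150) = 10.6363/21.7333 = 0.4894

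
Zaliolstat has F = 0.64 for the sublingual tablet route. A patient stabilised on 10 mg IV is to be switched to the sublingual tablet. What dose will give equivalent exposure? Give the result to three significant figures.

D_sublingual = 15.6 mg

For equal systemic exposure: F × D_ev = D_iv
D_ev = D_iv / F = 10 / 0.64 = 15.625 mg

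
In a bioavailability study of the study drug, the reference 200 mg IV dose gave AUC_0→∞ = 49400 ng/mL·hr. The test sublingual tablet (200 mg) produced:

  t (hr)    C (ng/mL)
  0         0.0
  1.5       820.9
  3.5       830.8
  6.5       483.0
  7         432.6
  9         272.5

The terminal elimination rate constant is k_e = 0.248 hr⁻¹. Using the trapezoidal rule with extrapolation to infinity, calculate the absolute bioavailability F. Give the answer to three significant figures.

Trapezoidal AUC_0→9 (sublingual tablet):
  [0→1.5]: (0.0+820.9)/2 × 1.5 = 615.675
  [1.5→3.5]: (820.9+830.8)/2 × 2 = 1651.7
  [3.5→6.5]: (830.8+483.0)/2 × 3 = 1970.7
  [6.5→7]: (483.0+432.6)/2 × 0.5 = 228.9
  [7→9]: (432.6+272.5)/2 × 2 = 705.1
  Sum = 5172.075 ng/mL·hr
Tail: C_last/k_e = 272.5/0.248 = 1098.790
AUC_0→∞ (sublingual tablet) = 5172.075 + 1098.790 = 6270.865 ng/mL·hr
F = (AUC_ev/D_ev)/(AUC_iv/D_iv) = (6270.865/200)/(49400/200) = 31.354325/247 = 0.1269

F = 0.127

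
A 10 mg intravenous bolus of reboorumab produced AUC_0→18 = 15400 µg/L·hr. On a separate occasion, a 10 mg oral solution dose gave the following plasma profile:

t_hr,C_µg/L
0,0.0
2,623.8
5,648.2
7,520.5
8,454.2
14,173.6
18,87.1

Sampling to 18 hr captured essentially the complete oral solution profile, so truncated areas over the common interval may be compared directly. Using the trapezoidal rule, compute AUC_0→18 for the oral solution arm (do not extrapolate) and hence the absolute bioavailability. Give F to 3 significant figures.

Trapezoidal AUC_0→18 (oral solution):
  [0→2]: (0.0+623.8)/2 × 2 = 623.8
  [2→5]: (623.8+648.2)/2 × 3 = 1908.0
  [5→7]: (648.2+520.5)/2 × 2 = 1168.7
  [7→8]: (520.5+454.2)/2 × 1 = 487.35
  [8→14]: (454.2+173.6)/2 × 6 = 1883.4
  [14→18]: (173.6+87.1)/2 × 4 = 521.4
  Sum = 6592.65 µg/L·hr
F = (AUC_ev/D_ev)/(AUC_iv/D_iv) = (6592.65/10)/(15400/10) = 659.265/1540 = 0.4281

F = 0.428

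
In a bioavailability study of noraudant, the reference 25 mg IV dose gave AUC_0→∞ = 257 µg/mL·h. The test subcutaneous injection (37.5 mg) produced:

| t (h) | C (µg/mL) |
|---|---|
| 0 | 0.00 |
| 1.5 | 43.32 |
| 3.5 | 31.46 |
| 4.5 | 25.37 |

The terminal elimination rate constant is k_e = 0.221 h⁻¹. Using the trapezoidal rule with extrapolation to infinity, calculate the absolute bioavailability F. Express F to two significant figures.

F = 0.65

Trapezoidal AUC_0→4.5 (subcutaneous injection):
  [0→1.5]: (0.00+43.32)/2 × 1.5 = 32.49
  [1.5→3.5]: (43.32+31.46)/2 × 2 = 74.78
  [3.5→4.5]: (31.46+25.37)/2 × 1 = 28.415
  Sum = 135.685 µg/mL·h
Tail: C_last/k_e = 25.37/0.221 = 114.796
AUC_0→∞ (subcutaneous injection) = 135.685 + 114.796 = 250.481 µg/mL·h
F = (AUC_ev/D_ev)/(AUC_iv/D_iv) = (250.481/37.5)/(257/25) = 6.67949/10.28 = 0.6498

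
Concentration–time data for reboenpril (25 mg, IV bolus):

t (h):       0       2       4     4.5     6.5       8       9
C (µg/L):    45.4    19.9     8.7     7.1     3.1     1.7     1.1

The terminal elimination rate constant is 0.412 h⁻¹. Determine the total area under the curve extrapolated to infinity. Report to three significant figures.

Trapezoidal AUC_0→9:
  [0→2]: (45.4+19.9)/2 × 2 = 65.3
  [2→4]: (19.9+8.7)/2 × 2 = 28.6
  [4→4.5]: (8.7+7.1)/2 × 0.5 = 3.95
  [4.5→6.5]: (7.1+3.1)/2 × 2 = 10.2
  [6.5→8]: (3.1+1.7)/2 × 1.5 = 3.6
  [8→9]: (1.7+1.1)/2 × 1 = 1.4
  Sum = 113.05 µg/L·h
Extrapolated tail: C_last / k_e = 1.1 / 0.412 = 2.670
AUC_0→∞ = 113.05 + 2.670 = 115.72 µg/L·h

AUC = 116 µg/L·h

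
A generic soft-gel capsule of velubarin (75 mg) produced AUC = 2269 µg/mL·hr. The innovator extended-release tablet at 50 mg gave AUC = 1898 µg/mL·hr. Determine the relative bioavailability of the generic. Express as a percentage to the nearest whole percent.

F_rel = 80%

F_rel = (AUC_test/D_test) / (AUC_ref/D_ref)
      = (2269/75) / (1898/50)
      = 30.2533 / 37.96 = 0.7970 = 79.70%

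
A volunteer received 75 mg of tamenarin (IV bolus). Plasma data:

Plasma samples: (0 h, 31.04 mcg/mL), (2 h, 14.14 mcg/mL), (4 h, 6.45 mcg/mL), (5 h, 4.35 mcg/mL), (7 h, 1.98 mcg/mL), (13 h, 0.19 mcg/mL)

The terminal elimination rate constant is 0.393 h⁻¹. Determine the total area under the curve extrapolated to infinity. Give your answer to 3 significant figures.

AUC = 84.5 mcg/mL·h

Trapezoidal AUC_0→13:
  [0→2]: (31.04+14.14)/2 × 2 = 45.18
  [2→4]: (14.14+6.45)/2 × 2 = 20.59
  [4→5]: (6.45+4.35)/2 × 1 = 5.4
  [5→7]: (4.35+1.98)/2 × 2 = 6.33
  [7→13]: (1.98+0.19)/2 × 6 = 6.51
  Sum = 84.01 mcg/mL·h
Extrapolated tail: C_last / k_e = 0.19 / 0.393 = 0.483
AUC_0→∞ = 84.01 + 0.483 = 84.493 mcg/mL·h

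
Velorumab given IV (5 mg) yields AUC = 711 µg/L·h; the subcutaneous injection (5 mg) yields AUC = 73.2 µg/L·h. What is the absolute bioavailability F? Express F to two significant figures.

F = 0.10

F = (AUC_ev / D_ev) / (AUC_iv / D_iv)
  = (73.2/5) / (711/5)
  = 14.64 / 142.2 = 0.1030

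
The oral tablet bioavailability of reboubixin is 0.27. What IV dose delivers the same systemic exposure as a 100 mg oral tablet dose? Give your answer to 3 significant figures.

Systemic exposure from an extravascular dose = F × D_ev, so the equivalent IV dose is F × D_ev.
D_iv = F × D_ev = 0.27 × 100 = 27 mg

D_iv = 27.0 mg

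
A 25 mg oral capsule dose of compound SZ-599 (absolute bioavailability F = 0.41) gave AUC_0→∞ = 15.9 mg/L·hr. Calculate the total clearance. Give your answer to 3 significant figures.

CL = 0.645 L/hr

CL = F × Dose / AUC_0→∞
   = 0.41 × 25 / 15.9 = 0.644654 L/hr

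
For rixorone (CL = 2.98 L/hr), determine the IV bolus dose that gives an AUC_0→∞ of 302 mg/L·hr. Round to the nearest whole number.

Dose = 900 mg

Dose_iv = CL × AUC_0→∞
     = 2.98 × 302 = 899.96 mg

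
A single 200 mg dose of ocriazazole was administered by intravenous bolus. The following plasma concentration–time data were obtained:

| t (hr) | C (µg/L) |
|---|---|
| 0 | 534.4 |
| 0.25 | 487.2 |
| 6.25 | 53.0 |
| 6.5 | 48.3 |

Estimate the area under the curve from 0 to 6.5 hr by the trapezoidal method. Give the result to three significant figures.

AUC = 1760 µg/L·hr

Trapezoidal AUC_0→6.5:
  [0→0.25]: (534.4+487.2)/2 × 0.25 = 127.7
  [0.25→6.25]: (487.2+53.0)/2 × 6 = 1620.6
  [6.25→6.5]: (53.0+48.3)/2 × 0.25 = 12.6625
  Sum = 1760.9625 µg/L·hr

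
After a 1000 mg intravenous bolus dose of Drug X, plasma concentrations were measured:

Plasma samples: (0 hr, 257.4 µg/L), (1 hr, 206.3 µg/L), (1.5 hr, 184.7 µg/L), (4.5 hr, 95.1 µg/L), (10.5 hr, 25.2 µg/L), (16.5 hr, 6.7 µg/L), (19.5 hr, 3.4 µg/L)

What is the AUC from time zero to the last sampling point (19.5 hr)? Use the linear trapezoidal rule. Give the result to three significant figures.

AUC = 1220 µg/L·hr

Trapezoidal AUC_0→19.5:
  [0→1]: (257.4+206.3)/2 × 1 = 231.85
  [1→1.5]: (206.3+184.7)/2 × 0.5 = 97.75
  [1.5→4.5]: (184.7+95.1)/2 × 3 = 419.7
  [4.5→10.5]: (95.1+25.2)/2 × 6 = 360.9
  [10.5→16.5]: (25.2+6.7)/2 × 6 = 95.7
  [16.5→19.5]: (6.7+3.4)/2 × 3 = 15.15
  Sum = 1221.05 µg/L·hr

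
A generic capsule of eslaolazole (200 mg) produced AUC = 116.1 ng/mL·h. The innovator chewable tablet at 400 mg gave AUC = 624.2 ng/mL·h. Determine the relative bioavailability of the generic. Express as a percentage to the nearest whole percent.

F_rel = 37%

F_rel = (AUC_test/D_test) / (AUC_ref/D_ref)
      = (116.1/200) / (624.2/400)
      = 0.5805 / 1.5605 = 0.3720 = 37.20%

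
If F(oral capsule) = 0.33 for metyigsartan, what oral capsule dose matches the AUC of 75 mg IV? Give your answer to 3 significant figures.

D_oral = 227 mg

For equal systemic exposure: F × D_ev = D_iv
D_ev = D_iv / F = 75 / 0.33 = 227.273 mg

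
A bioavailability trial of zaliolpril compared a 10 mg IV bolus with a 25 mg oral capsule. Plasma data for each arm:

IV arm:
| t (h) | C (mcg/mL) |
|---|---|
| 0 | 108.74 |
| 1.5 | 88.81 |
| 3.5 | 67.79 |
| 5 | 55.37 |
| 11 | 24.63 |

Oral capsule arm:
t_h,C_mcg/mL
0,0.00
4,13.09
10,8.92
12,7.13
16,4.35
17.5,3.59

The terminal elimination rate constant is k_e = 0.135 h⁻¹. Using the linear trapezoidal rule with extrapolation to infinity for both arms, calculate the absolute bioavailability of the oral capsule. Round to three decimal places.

F = 0.080

Trapezoidal AUC_0→11 (IV):
  [0→1.5]: (108.74+88.81)/2 × 1.5 = 148.1625
  [1.5→3.5]: (88.81+67.79)/2 × 2 = 156.6
  [3.5→5]: (67.79+55.37)/2 × 1.5 = 92.37
  [5→11]: (55.37+24.63)/2 × 6 = 240.0
  Sum = 637.1325 mcg/mL·h
IV tail: 24.63/0.135 = 182.444; AUC_iv,0→∞ = 637.1325 + 182.444 = 819.5765 mcg/mL·h
Trapezoidal AUC_0→17.5 (oral capsule):
  [0→4]: (0.00+13.09)/2 × 4 = 26.18
  [4→10]: (13.09+8.92)/2 × 6 = 66.03
  [10→12]: (8.92+7.13)/2 × 2 = 16.05
  [12→16]: (7.13+4.35)/2 × 4 = 22.96
  [16→17.5]: (4.35+3.59)/2 × 1.5 = 5.955
  Sum = 137.175 mcg/mL·h
oral capsule tail: 3.59/0.135 = 26.593; AUC_ev,0→∞ = 137.175 + 26.593 = 163.768 mcg/mL·h
F = (AUC_ev/D_ev)/(AUC_iv/D_iv) = (163.768/25)/(819.5765/10) = 6.55072/81.95765 = 0.0799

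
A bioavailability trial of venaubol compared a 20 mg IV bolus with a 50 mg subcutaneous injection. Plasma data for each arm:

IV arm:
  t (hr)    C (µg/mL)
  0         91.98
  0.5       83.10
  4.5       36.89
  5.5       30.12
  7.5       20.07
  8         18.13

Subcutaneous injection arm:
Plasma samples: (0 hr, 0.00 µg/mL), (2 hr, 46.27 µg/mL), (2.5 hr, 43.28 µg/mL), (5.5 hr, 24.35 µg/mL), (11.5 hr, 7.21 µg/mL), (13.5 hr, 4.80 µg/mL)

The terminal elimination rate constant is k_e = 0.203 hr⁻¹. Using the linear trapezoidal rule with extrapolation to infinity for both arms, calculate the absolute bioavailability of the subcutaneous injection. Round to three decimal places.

Trapezoidal AUC_0→8 (IV):
  [0→0.5]: (91.98+83.10)/2 × 0.5 = 43.77
  [0.5→4.5]: (83.10+36.89)/2 × 4 = 239.98
  [4.5→5.5]: (36.89+30.12)/2 × 1 = 33.505
  [5.5→7.5]: (30.12+20.07)/2 × 2 = 50.19
  [7.5→8]: (20.07+18.13)/2 × 0.5 = 9.55
  Sum = 376.995 µg/mL·hr
IV tail: 18.13/0.203 = 89.310; AUC_iv,0→∞ = 376.995 + 89.310 = 466.305 µg/mL·hr
Trapezoidal AUC_0→13.5 (subcutaneous injection):
  [0→2]: (0.00+46.27)/2 × 2 = 46.27
  [2→2.5]: (46.27+43.28)/2 × 0.5 = 22.3875
  [2.5→5.5]: (43.28+24.35)/2 × 3 = 101.445
  [5.5→11.5]: (24.35+7.21)/2 × 6 = 94.68
  [11.5→13.5]: (7.21+4.80)/2 × 2 = 12.01
  Sum = 276.7925 µg/mL·hr
subcutaneous injection tail: 4.80/0.203 = 23.645; AUC_ev,0→∞ = 276.7925 + 23.645 = 300.4375 µg/mL·hr
F = (AUC_ev/D_ev)/(AUC_iv/D_iv) = (300.4375/50)/(466.305/20) = 6.00875/23.31525 = 0.2577

F = 0.258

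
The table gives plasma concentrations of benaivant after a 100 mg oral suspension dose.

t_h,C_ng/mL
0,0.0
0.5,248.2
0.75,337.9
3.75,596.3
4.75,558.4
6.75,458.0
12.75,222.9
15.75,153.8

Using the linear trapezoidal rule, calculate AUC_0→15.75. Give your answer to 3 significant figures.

AUC = 5740 ng/mL·h

Trapezoidal AUC_0→15.75:
  [0→0.5]: (0.0+248.2)/2 × 0.5 = 62.05
  [0.5→0.75]: (248.2+337.9)/2 × 0.25 = 73.2625
  [0.75→3.75]: (337.9+596.3)/2 × 3 = 1401.3
  [3.75→4.75]: (596.3+558.4)/2 × 1 = 577.35
  [4.75→6.75]: (558.4+458.0)/2 × 2 = 1016.4
  [6.75→12.75]: (458.0+222.9)/2 × 6 = 2042.7
  [12.75→15.75]: (222.9+153.8)/2 × 3 = 565.05
  Sum = 5738.1125 ng/mL·h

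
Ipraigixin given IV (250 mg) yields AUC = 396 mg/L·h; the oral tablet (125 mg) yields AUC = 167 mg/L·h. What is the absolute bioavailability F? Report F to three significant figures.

F = 0.843

F = (AUC_ev / D_ev) / (AUC_iv / D_iv)
  = (167/125) / (396/250)
  = 1.336 / 1.584 = 0.8434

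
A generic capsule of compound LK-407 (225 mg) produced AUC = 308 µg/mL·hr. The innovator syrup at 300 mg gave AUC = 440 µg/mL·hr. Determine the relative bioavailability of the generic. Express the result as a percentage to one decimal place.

F_rel = 93.3%

F_rel = (AUC_test/D_test) / (AUC_ref/D_ref)
      = (308/225) / (440/300)
      = 1.36889 / 1.46667 = 0.9333 = 93.33%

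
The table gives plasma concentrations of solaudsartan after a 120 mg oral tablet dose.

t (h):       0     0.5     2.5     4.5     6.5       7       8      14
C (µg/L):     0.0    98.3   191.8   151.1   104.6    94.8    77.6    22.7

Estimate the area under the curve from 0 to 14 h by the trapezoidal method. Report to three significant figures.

Trapezoidal AUC_0→14:
  [0→0.5]: (0.0+98.3)/2 × 0.5 = 24.575
  [0.5→2.5]: (98.3+191.8)/2 × 2 = 290.1
  [2.5→4.5]: (191.8+151.1)/2 × 2 = 342.9
  [4.5→6.5]: (151.1+104.6)/2 × 2 = 255.7
  [6.5→7]: (104.6+94.8)/2 × 0.5 = 49.85
  [7→8]: (94.8+77.6)/2 × 1 = 86.2
  [8→14]: (77.6+22.7)/2 × 6 = 300.9
  Sum = 1350.225 µg/L·h

AUC = 1350 µg/L·h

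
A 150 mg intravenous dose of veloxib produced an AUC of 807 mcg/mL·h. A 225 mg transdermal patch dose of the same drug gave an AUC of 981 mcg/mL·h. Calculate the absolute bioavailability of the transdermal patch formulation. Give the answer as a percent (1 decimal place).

F = (AUC_ev / D_ev) / (AUC_iv / D_iv)
  = (981/225) / (807/150)
  = 4.36 / 5.38 = 0.8104
  = 81.04%

F = 81.0%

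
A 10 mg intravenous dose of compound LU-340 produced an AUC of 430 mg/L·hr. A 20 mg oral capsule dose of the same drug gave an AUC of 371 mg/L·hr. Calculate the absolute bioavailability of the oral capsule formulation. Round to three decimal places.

F = (AUC_ev / D_ev) / (AUC_iv / D_iv)
  = (371/20) / (430/10)
  = 18.55 / 43 = 0.4314

F = 0.431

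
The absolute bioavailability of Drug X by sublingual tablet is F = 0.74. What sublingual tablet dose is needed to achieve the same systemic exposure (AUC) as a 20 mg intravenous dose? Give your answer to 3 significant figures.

For equal systemic exposure: F × D_ev = D_iv
D_ev = D_iv / F = 20 / 0.74 = 27.027 mg

D_sublingual = 27.0 mg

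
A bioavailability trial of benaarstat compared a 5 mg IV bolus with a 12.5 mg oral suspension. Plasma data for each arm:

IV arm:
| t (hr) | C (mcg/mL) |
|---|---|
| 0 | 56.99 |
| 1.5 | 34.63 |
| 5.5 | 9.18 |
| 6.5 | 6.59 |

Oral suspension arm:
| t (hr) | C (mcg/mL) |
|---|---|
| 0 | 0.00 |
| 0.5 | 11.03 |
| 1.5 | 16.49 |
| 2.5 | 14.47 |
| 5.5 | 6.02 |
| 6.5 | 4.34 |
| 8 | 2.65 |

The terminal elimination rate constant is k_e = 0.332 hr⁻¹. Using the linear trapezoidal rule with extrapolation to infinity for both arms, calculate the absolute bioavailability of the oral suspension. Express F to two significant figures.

F = 0.18

Trapezoidal AUC_0→6.5 (IV):
  [0→1.5]: (56.99+34.63)/2 × 1.5 = 68.715
  [1.5→5.5]: (34.63+9.18)/2 × 4 = 87.62
  [5.5→6.5]: (9.18+6.59)/2 × 1 = 7.885
  Sum = 164.22 mcg/mL·hr
IV tail: 6.59/0.332 = 19.849; AUC_iv,0→∞ = 164.22 + 19.849 = 184.069 mcg/mL·hr
Trapezoidal AUC_0→8 (oral suspension):
  [0→0.5]: (0.00+11.03)/2 × 0.5 = 2.7575
  [0.5→1.5]: (11.03+16.49)/2 × 1 = 13.76
  [1.5→2.5]: (16.49+14.47)/2 × 1 = 15.48
  [2.5→5.5]: (14.47+6.02)/2 × 3 = 30.735
  [5.5→6.5]: (6.02+4.34)/2 × 1 = 5.18
  [6.5→8]: (4.34+2.65)/2 × 1.5 = 5.2425
  Sum = 73.155 mcg/mL·hr
oral suspension tail: 2.65/0.332 = 7.982; AUC_ev,0→∞ = 73.155 + 7.982 = 81.137 mcg/mL·hr
F = (AUC_ev/D_ev)/(AUC_iv/D_iv) = (81.137/12.5)/(184.069/5) = 6.49096/36.8138 = 0.1763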